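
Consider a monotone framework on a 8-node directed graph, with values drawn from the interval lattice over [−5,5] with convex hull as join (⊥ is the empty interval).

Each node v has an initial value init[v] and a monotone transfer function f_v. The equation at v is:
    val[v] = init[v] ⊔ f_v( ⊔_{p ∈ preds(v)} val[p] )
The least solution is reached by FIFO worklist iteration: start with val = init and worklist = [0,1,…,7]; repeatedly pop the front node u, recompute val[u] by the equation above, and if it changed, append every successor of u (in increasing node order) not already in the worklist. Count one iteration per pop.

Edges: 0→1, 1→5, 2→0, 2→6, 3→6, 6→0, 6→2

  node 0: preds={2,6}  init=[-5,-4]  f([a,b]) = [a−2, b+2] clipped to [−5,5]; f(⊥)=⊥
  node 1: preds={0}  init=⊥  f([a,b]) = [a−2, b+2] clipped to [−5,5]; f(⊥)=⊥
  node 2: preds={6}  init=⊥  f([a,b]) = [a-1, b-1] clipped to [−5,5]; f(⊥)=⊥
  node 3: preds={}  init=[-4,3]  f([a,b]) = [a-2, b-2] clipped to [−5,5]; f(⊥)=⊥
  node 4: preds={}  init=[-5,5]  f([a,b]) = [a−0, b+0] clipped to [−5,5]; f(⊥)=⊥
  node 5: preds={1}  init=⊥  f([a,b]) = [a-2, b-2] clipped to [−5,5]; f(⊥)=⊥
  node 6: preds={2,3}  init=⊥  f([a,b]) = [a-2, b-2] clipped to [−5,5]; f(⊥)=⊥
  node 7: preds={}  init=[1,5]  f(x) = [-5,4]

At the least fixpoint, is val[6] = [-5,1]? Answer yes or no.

yes

Trace (14 dequeues):
  [1] u=0 | in ⊥ | out [-5,-4] | ==
  [2] u=1 | in [-5,-4] | out [-5,-2] | prev ⊥ | push {}
  [3] u=2 | in ⊥ | out ⊥ | ==
  [4] u=3 | in ⊥ | out [-4,3] | ==
  [5] u=4 | in ⊥ | out [-5,5] | ==
  [6] u=5 | in [-5,-2] | out [-5,-4] | prev ⊥ | push {}
  [7] u=6 | in [-4,3] | out [-5,1] | prev ⊥ | push {0,2}
  [8] u=7 | in ⊥ | out [-5,5] | prev [1,5] | push {}
  [9] u=0 | in [-5,1] | out [-5,3] | prev [-5,-4] | push {1}
  [10] u=2 | in [-5,1] | out [-5,0] | prev ⊥ | push {0,6}
  [11] u=1 | in [-5,3] | out [-5,5] | prev [-5,-2] | push {5}
  [12] u=0 | in [-5,1] | out [-5,3] | ==
  [13] u=6 | in [-5,3] | out [-5,1] | ==
  [14] u=5 | in [-5,5] | out [-5,3] | prev [-5,-4] | push {}

Converged values:
  [0] [-5,3]
  [1] [-5,5]
  [2] [-5,0]
  [3] [-4,3]
  [4] [-5,5]
  [5] [-5,3]
  [6] [-5,1]
  [7] [-5,5]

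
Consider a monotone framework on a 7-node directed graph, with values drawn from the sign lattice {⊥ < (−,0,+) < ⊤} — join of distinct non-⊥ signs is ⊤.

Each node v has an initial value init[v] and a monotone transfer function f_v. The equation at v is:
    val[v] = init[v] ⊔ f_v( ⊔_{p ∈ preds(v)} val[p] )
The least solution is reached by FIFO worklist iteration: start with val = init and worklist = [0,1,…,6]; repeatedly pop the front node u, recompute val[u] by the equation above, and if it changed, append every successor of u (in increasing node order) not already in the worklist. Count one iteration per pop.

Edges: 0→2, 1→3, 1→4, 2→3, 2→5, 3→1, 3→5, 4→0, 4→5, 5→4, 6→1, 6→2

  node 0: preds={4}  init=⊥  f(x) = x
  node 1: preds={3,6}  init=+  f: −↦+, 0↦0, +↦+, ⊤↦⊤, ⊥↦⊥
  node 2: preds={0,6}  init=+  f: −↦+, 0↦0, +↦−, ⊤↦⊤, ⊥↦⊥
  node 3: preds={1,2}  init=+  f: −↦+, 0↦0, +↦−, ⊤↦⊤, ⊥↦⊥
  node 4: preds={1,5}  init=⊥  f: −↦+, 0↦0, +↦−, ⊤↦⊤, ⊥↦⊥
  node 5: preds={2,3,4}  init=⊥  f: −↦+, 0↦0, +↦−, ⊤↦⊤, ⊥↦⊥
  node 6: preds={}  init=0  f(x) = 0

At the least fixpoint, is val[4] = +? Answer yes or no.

Iteration log — 11 steps:
  step 1. node 0  ⊔preds=⊥  new=⊥  stable
  step 2. node 1  ⊔preds=⊤  new=⊤  old=+  +wl: 
  step 3. node 2  ⊔preds=0  new=⊤  old=+  +wl: 
  step 4. node 3  ⊔preds=⊤  new=⊤  old=+  +wl: 1
  step 5. node 4  ⊔preds=⊤  new=⊤  old=⊥  +wl: 0
  step 6. node 5  ⊔preds=⊤  new=⊤  old=⊥  +wl: 4
  step 7. node 6  ⊔preds=⊥  new=0  stable
  step 8. node 1  ⊔preds=⊤  new=⊤  stable
  step 9. node 0  ⊔preds=⊤  new=⊤  old=⊥  +wl: 2
  step 10. node 4  ⊔preds=⊤  new=⊤  stable
  step 11. node 2  ⊔preds=⊤  new=⊤  stable

Least fixpoint reached:
  node 0: ⊤
  node 1: ⊤
  node 2: ⊤
  node 3: ⊤
  node 4: ⊤
  node 5: ⊤
  node 6: 0

no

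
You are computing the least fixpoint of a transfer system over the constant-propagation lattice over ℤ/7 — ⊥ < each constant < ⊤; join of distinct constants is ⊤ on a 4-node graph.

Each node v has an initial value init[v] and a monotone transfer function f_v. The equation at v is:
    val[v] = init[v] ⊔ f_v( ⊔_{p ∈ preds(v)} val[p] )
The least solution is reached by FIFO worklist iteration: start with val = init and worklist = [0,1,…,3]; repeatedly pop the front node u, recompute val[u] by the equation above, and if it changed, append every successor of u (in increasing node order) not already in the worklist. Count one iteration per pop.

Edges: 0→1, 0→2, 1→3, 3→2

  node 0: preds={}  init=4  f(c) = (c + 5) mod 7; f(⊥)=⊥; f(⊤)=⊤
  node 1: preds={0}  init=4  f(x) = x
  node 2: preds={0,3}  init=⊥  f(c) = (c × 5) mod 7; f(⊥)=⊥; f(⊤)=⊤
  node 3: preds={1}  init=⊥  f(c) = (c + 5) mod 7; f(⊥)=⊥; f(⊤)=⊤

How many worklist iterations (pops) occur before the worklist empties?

Worklist (5 pops):
  #1 pop 0: in=⊥ → 4 (no change)
  #2 pop 1: in=4 → 4 (no change)
  #3 pop 2: in=4 → 6 (was ⊥); enqueue []
  #4 pop 3: in=4 → 2 (was ⊥); enqueue [2]
  #5 pop 2: in=⊤ → ⊤ (was 6); enqueue []

Fixpoint:
  val[0] = 4
  val[1] = 4
  val[2] = ⊤
  val[3] = 2

5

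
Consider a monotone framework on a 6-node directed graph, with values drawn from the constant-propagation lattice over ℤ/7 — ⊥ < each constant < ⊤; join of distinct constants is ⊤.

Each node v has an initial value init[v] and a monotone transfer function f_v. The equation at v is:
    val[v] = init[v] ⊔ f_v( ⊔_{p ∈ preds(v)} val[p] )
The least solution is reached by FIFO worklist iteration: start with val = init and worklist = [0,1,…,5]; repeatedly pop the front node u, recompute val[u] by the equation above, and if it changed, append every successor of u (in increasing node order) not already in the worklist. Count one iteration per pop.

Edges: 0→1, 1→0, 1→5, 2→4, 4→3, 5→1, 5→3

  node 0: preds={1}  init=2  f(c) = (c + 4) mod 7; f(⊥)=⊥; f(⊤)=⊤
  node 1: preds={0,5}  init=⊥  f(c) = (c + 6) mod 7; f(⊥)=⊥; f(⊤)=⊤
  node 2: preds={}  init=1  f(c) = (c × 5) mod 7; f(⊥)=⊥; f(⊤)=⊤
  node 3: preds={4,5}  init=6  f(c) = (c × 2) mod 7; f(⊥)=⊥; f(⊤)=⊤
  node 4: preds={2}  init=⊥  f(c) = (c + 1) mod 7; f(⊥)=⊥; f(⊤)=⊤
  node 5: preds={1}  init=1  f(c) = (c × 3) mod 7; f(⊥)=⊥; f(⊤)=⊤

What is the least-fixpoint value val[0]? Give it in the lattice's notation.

Trace (9 dequeues):
  [1] u=0 | in ⊥ | out 2 | ==
  [2] u=1 | in ⊤ | out ⊤ | prev ⊥ | push {0}
  [3] u=2 | in ⊥ | out 1 | ==
  [4] u=3 | in 1 | out ⊤ | prev 6 | push {}
  [5] u=4 | in 1 | out 2 | prev ⊥ | push {3}
  [6] u=5 | in ⊤ | out ⊤ | prev 1 | push {1}
  [7] u=0 | in ⊤ | out ⊤ | prev 2 | push {}
  [8] u=3 | in ⊤ | out ⊤ | ==
  [9] u=1 | in ⊤ | out ⊤ | ==

Converged values:
  [0] ⊤
  [1] ⊤
  [2] 1
  [3] ⊤
  [4] 2
  [5] ⊤

⊤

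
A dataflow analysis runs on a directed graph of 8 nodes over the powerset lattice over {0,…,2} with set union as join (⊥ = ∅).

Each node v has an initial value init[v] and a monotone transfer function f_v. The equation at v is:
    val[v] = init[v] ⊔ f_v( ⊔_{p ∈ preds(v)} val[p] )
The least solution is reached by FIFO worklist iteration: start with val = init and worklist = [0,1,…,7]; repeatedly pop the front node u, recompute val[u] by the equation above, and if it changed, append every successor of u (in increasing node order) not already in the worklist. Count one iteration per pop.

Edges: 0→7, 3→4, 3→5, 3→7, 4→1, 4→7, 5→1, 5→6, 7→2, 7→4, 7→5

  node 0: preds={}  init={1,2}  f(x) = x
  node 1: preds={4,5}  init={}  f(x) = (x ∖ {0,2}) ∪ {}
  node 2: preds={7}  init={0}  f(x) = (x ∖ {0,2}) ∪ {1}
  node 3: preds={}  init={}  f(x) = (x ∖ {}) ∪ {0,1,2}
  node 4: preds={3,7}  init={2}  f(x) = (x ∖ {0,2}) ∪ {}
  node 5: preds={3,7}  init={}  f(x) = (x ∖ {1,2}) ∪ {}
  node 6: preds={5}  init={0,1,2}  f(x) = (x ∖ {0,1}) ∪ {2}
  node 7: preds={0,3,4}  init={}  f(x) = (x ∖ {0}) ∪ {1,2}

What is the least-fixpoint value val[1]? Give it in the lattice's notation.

Trace (12 dequeues):
  [1] u=0 | in {} | out {1,2} | ==
  [2] u=1 | in {2} | out {} | ==
  [3] u=2 | in {} | out {0,1} | prev {0} | push {}
  [4] u=3 | in {} | out {0,1,2} | prev {} | push {}
  [5] u=4 | in {0,1,2} | out {1,2} | prev {2} | push {1}
  [6] u=5 | in {0,1,2} | out {0} | prev {} | push {}
  [7] u=6 | in {0} | out {0,1,2} | ==
  [8] u=7 | in {0,1,2} | out {1,2} | prev {} | push {2,4,5}
  [9] u=1 | in {0,1,2} | out {1} | prev {} | push {}
  [10] u=2 | in {1,2} | out {0,1} | ==
  [11] u=4 | in {0,1,2} | out {1,2} | ==
  [12] u=5 | in {0,1,2} | out {0} | ==

Converged values:
  [0] {1,2}
  [1] {1}
  [2] {0,1}
  [3] {0,1,2}
  [4] {1,2}
  [5] {0}
  [6] {0,1,2}
  [7] {1,2}

{1}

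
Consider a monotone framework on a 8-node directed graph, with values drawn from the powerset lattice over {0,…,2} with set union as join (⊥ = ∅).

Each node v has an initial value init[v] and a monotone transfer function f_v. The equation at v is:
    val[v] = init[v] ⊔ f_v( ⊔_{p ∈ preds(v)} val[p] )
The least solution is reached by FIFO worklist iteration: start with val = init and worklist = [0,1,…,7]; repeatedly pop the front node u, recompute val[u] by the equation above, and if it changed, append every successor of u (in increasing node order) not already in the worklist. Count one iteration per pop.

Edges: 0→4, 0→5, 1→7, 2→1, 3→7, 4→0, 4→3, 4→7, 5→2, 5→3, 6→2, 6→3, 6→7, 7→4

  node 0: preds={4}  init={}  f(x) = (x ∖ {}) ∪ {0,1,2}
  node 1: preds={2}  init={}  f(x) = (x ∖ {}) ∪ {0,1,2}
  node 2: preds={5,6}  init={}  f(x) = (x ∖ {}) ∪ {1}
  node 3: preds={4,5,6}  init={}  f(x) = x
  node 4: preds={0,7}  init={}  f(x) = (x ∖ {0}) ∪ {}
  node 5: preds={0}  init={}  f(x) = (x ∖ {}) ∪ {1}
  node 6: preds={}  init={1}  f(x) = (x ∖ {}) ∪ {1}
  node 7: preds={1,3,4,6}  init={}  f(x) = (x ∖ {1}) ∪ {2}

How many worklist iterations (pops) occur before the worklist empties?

15

Trace (15 dequeues):
  [1] u=0 | in {} | out {0,1,2} | prev {} | push {}
  [2] u=1 | in {} | out {0,1,2} | prev {} | push {}
  [3] u=2 | in {1} | out {1} | prev {} | push {1}
  [4] u=3 | in {1} | out {1} | prev {} | push {}
  [5] u=4 | in {0,1,2} | out {1,2} | prev {} | push {0,3}
  [6] u=5 | in {0,1,2} | out {0,1,2} | prev {} | push {2}
  [7] u=6 | in {} | out {1} | ==
  [8] u=7 | in {0,1,2} | out {0,2} | prev {} | push {4}
  [9] u=1 | in {1} | out {0,1,2} | ==
  [10] u=0 | in {1,2} | out {0,1,2} | ==
  [11] u=3 | in {0,1,2} | out {0,1,2} | prev {1} | push {7}
  [12] u=2 | in {0,1,2} | out {0,1,2} | prev {1} | push {1}
  [13] u=4 | in {0,1,2} | out {1,2} | ==
  [14] u=7 | in {0,1,2} | out {0,2} | ==
  [15] u=1 | in {0,1,2} | out {0,1,2} | ==

Converged values:
  [0] {0,1,2}
  [1] {0,1,2}
  [2] {0,1,2}
  [3] {0,1,2}
  [4] {1,2}
  [5] {0,1,2}
  [6] {1}
  [7] {0,2}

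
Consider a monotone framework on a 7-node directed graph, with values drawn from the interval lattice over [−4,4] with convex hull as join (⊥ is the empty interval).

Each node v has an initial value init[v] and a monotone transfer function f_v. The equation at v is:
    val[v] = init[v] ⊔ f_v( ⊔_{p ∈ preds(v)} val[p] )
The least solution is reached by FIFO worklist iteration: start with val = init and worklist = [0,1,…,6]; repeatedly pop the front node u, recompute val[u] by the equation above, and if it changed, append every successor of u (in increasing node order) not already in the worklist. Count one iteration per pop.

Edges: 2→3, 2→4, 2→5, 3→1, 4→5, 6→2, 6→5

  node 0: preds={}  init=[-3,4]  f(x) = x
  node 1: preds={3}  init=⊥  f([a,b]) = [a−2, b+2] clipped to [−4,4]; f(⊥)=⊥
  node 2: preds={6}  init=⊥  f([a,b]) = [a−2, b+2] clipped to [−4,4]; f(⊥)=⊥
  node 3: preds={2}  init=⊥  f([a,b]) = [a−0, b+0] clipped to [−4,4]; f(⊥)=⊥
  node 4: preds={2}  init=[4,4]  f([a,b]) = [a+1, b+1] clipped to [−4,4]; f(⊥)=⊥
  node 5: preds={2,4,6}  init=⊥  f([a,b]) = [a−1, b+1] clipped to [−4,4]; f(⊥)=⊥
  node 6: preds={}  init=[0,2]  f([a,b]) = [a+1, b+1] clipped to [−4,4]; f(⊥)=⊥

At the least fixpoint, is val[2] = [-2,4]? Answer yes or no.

Worklist (8 pops):
  #1 pop 0: in=⊥ → [-3,4] (no change)
  #2 pop 1: in=⊥ → ⊥ (no change)
  #3 pop 2: in=[0,2] → [-2,4] (was ⊥); enqueue []
  #4 pop 3: in=[-2,4] → [-2,4] (was ⊥); enqueue [1]
  #5 pop 4: in=[-2,4] → [-1,4] (was [4,4]); enqueue []
  #6 pop 5: in=[-2,4] → [-3,4] (was ⊥); enqueue []
  #7 pop 6: in=⊥ → [0,2] (no change)
  #8 pop 1: in=[-2,4] → [-4,4] (was ⊥); enqueue []

Fixpoint:
  val[0] = [-3,4]
  val[1] = [-4,4]
  val[2] = [-2,4]
  val[3] = [-2,4]
  val[4] = [-1,4]
  val[5] = [-3,4]
  val[6] = [0,2]

yes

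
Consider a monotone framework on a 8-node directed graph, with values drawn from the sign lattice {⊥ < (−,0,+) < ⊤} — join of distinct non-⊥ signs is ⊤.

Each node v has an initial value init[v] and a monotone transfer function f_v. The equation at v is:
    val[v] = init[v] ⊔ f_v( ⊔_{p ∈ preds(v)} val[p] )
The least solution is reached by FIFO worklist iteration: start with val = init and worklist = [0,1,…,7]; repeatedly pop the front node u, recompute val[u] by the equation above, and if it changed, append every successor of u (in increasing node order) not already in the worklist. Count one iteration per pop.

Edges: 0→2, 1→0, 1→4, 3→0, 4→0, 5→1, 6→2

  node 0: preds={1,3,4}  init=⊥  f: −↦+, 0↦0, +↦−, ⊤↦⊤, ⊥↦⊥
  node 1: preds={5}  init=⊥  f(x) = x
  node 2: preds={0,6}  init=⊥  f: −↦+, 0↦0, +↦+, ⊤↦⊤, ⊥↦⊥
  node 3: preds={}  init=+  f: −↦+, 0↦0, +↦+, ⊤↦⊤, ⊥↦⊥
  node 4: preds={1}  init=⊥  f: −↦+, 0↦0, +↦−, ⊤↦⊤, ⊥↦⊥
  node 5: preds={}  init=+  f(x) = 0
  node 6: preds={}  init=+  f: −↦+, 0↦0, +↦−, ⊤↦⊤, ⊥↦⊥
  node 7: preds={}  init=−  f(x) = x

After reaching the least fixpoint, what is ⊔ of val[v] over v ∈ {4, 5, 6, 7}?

⊤

Iteration log — 14 steps:
  step 1. node 0  ⊔preds=+  new=−  old=⊥  +wl: 
  step 2. node 1  ⊔preds=+  new=+  old=⊥  +wl: 0
  step 3. node 2  ⊔preds=⊤  new=⊤  old=⊥  +wl: 
  step 4. node 3  ⊔preds=⊥  new=+  stable
  step 5. node 4  ⊔preds=+  new=−  old=⊥  +wl: 
  step 6. node 5  ⊔preds=⊥  new=⊤  old=+  +wl: 1
  step 7. node 6  ⊔preds=⊥  new=+  stable
  step 8. node 7  ⊔preds=⊥  new=−  stable
  step 9. node 0  ⊔preds=⊤  new=⊤  old=−  +wl: 2
  step 10. node 1  ⊔preds=⊤  new=⊤  old=+  +wl: 0,4
  step 11. node 2  ⊔preds=⊤  new=⊤  stable
  step 12. node 0  ⊔preds=⊤  new=⊤  stable
  step 13. node 4  ⊔preds=⊤  new=⊤  old=−  +wl: 0
  step 14. node 0  ⊔preds=⊤  new=⊤  stable

Least fixpoint reached:
  node 0: ⊤
  node 1: ⊤
  node 2: ⊤
  node 3: +
  node 4: ⊤
  node 5: ⊤
  node 6: +
  node 7: −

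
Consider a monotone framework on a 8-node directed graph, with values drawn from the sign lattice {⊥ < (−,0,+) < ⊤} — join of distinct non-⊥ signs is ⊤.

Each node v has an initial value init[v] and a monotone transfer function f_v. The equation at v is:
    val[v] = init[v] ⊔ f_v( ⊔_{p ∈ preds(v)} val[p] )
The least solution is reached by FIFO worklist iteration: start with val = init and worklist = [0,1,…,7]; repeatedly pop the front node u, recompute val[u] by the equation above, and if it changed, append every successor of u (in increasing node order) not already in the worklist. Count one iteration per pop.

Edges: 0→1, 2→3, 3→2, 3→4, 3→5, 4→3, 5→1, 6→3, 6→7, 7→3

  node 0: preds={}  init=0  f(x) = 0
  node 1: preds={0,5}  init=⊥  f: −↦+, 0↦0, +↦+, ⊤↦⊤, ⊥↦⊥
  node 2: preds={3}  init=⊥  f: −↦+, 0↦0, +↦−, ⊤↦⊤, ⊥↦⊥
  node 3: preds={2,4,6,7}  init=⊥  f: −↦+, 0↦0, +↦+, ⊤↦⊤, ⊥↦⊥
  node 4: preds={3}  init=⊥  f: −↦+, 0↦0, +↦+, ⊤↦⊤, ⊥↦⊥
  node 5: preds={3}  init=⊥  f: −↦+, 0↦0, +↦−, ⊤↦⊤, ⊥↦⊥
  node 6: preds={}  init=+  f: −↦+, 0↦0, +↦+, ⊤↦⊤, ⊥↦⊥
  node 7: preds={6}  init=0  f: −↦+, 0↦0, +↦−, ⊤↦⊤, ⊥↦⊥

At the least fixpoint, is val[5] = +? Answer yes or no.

no

Trace (11 dequeues):
  [1] u=0 | in ⊥ | out 0 | ==
  [2] u=1 | in 0 | out 0 | prev ⊥ | push {}
  [3] u=2 | in ⊥ | out ⊥ | ==
  [4] u=3 | in ⊤ | out ⊤ | prev ⊥ | push {2}
  [5] u=4 | in ⊤ | out ⊤ | prev ⊥ | push {3}
  [6] u=5 | in ⊤ | out ⊤ | prev ⊥ | push {1}
  [7] u=6 | in ⊥ | out + | ==
  [8] u=7 | in + | out ⊤ | prev 0 | push {}
  [9] u=2 | in ⊤ | out ⊤ | prev ⊥ | push {}
  [10] u=3 | in ⊤ | out ⊤ | ==
  [11] u=1 | in ⊤ | out ⊤ | prev 0 | push {}

Converged values:
  [0] 0
  [1] ⊤
  [2] ⊤
  [3] ⊤
  [4] ⊤
  [5] ⊤
  [6] +
  [7] ⊤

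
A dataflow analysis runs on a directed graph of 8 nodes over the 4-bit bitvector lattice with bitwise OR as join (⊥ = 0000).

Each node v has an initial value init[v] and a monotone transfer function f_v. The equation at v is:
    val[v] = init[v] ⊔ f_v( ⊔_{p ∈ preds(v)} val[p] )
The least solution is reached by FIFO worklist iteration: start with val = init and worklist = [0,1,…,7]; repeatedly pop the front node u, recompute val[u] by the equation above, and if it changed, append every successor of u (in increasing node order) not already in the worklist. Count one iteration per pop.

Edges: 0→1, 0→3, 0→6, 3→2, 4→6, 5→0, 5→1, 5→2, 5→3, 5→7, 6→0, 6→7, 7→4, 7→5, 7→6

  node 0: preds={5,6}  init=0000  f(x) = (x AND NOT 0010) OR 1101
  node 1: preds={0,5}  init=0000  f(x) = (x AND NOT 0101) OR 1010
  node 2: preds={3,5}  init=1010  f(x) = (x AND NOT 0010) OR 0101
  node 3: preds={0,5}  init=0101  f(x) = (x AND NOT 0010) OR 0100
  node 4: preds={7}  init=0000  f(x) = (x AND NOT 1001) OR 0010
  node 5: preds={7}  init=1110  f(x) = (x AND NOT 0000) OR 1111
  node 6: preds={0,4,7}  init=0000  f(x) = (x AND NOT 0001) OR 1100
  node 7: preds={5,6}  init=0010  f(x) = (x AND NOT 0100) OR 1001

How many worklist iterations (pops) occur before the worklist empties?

15

Iteration log — 15 steps:
  step 1. node 0  ⊔preds=1110  new=1101  old=0000  +wl: 
  step 2. node 1  ⊔preds=1111  new=1010  old=0000  +wl: 
  step 3. node 2  ⊔preds=1111  new=1111  old=1010  +wl: 
  step 4. node 3  ⊔preds=1111  new=1101  old=0101  +wl: 2
  step 5. node 4  ⊔preds=0010  new=0010  old=0000  +wl: 
  step 6. node 5  ⊔preds=0010  new=1111  old=1110  +wl: 0,1,3
  step 7. node 6  ⊔preds=1111  new=1110  old=0000  +wl: 
  step 8. node 7  ⊔preds=1111  new=1011  old=0010  +wl: 4,5,6
  step 9. node 2  ⊔preds=1111  new=1111  stable
  step 10. node 0  ⊔preds=1111  new=1101  stable
  step 11. node 1  ⊔preds=1111  new=1010  stable
  step 12. node 3  ⊔preds=1111  new=1101  stable
  step 13. node 4  ⊔preds=1011  new=0010  stable
  step 14. node 5  ⊔preds=1011  new=1111  stable
  step 15. node 6  ⊔preds=1111  new=1110  stable

Least fixpoint reached:
  node 0: 1101
  node 1: 1010
  node 2: 1111
  node 3: 1101
  node 4: 0010
  node 5: 1111
  node 6: 1110
  node 7: 1011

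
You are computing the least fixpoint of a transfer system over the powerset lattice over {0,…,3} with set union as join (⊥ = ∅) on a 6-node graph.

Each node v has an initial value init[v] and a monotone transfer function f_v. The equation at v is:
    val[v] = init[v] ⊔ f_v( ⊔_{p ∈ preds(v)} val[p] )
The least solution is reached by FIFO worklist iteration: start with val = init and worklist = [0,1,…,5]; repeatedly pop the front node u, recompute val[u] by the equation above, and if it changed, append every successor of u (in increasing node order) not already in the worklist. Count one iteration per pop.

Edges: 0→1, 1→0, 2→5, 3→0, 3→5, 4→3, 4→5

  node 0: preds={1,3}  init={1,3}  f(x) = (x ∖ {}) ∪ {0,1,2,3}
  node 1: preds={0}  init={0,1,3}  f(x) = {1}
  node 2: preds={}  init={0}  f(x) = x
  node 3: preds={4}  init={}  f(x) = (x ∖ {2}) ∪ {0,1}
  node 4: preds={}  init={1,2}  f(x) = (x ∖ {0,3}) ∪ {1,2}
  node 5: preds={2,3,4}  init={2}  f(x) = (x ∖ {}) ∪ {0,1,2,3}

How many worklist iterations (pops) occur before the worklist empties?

Trace (7 dequeues):
  [1] u=0 | in {0,1,3} | out {0,1,2,3} | prev {1,3} | push {}
  [2] u=1 | in {0,1,2,3} | out {0,1,3} | ==
  [3] u=2 | in {} | out {0} | ==
  [4] u=3 | in {1,2} | out {0,1} | prev {} | push {0}
  [5] u=4 | in {} | out {1,2} | ==
  [6] u=5 | in {0,1,2} | out {0,1,2,3} | prev {2} | push {}
  [7] u=0 | in {0,1,3} | out {0,1,2,3} | ==

Converged values:
  [0] {0,1,2,3}
  [1] {0,1,3}
  [2] {0}
  [3] {0,1}
  [4] {1,2}
  [5] {0,1,2,3}

7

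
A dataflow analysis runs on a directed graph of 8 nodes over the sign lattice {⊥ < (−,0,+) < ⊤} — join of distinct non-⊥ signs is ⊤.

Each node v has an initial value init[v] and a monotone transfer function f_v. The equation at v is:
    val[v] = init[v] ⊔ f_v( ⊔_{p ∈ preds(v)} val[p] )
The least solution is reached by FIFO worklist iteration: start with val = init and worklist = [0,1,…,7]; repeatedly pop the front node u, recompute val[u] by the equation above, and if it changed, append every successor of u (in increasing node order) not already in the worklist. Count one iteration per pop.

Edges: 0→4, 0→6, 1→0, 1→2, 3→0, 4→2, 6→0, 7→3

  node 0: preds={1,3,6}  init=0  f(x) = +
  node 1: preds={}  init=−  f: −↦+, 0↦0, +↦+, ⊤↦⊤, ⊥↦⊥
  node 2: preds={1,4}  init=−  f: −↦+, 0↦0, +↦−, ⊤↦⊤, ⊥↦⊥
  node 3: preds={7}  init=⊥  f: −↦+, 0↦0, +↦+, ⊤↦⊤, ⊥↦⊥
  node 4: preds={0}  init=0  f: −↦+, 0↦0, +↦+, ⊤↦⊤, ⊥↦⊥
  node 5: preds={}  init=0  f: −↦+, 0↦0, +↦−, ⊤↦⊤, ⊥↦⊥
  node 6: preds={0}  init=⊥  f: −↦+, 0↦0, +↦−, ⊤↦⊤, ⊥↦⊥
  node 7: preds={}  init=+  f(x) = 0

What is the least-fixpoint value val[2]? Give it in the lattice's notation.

Iteration log — 12 steps:
  step 1. node 0  ⊔preds=−  new=⊤  old=0  +wl: 
  step 2. node 1  ⊔preds=⊥  new=−  stable
  step 3. node 2  ⊔preds=⊤  new=⊤  old=−  +wl: 
  step 4. node 3  ⊔preds=+  new=+  old=⊥  +wl: 0
  step 5. node 4  ⊔preds=⊤  new=⊤  old=0  +wl: 2
  step 6. node 5  ⊔preds=⊥  new=0  stable
  step 7. node 6  ⊔preds=⊤  new=⊤  old=⊥  +wl: 
  step 8. node 7  ⊔preds=⊥  new=⊤  old=+  +wl: 3
  step 9. node 0  ⊔preds=⊤  new=⊤  stable
  step 10. node 2  ⊔preds=⊤  new=⊤  stable
  step 11. node 3  ⊔preds=⊤  new=⊤  old=+  +wl: 0
  step 12. node 0  ⊔preds=⊤  new=⊤  stable

Least fixpoint reached:
  node 0: ⊤
  node 1: −
  node 2: ⊤
  node 3: ⊤
  node 4: ⊤
  node 5: 0
  node 6: ⊤
  node 7: ⊤

⊤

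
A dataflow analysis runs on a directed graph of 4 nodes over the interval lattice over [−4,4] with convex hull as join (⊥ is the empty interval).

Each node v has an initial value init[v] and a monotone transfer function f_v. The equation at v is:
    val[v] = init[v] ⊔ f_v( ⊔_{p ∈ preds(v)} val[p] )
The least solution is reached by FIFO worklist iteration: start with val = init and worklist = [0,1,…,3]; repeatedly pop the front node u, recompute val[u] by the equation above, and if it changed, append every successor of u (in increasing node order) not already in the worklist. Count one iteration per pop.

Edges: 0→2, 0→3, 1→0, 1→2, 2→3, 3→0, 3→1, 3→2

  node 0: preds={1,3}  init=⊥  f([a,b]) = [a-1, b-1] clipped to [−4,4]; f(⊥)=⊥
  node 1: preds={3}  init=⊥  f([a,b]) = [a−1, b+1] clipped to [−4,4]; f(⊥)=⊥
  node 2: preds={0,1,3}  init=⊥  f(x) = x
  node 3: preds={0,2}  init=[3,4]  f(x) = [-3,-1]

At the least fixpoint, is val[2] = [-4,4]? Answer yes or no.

Iteration log — 9 steps:
  step 1. node 0  ⊔preds=[3,4]  new=[2,3]  old=⊥  +wl: 
  step 2. node 1  ⊔preds=[3,4]  new=[2,4]  old=⊥  +wl: 0
  step 3. node 2  ⊔preds=[2,4]  new=[2,4]  old=⊥  +wl: 
  step 4. node 3  ⊔preds=[2,4]  new=[-3,4]  old=[3,4]  +wl: 1,2
  step 5. node 0  ⊔preds=[-3,4]  new=[-4,3]  old=[2,3]  +wl: 3
  step 6. node 1  ⊔preds=[-3,4]  new=[-4,4]  old=[2,4]  +wl: 0
  step 7. node 2  ⊔preds=[-4,4]  new=[-4,4]  old=[2,4]  +wl: 
  step 8. node 3  ⊔preds=[-4,4]  new=[-3,4]  stable
  step 9. node 0  ⊔preds=[-4,4]  new=[-4,3]  stable

Least fixpoint reached:
  node 0: [-4,3]
  node 1: [-4,4]
  node 2: [-4,4]
  node 3: [-3,4]

yes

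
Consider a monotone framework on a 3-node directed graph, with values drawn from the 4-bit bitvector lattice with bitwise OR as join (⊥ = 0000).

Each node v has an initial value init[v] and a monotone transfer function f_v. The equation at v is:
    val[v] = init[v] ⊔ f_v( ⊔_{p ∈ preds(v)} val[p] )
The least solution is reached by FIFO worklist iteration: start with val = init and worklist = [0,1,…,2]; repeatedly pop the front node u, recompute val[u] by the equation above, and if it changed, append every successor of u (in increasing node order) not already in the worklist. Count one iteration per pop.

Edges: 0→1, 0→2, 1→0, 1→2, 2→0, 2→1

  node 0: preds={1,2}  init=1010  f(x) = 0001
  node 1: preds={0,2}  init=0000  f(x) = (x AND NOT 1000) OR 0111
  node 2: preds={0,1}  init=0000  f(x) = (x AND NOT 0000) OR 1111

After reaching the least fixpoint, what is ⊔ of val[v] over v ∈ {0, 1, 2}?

1111

Worklist (5 pops):
  #1 pop 0: in=0000 → 1011 (was 1010); enqueue []
  #2 pop 1: in=1011 → 0111 (was 0000); enqueue [0]
  #3 pop 2: in=1111 → 1111 (was 0000); enqueue [1]
  #4 pop 0: in=1111 → 1011 (no change)
  #5 pop 1: in=1111 → 0111 (no change)

Fixpoint:
  val[0] = 1011
  val[1] = 0111
  val[2] = 1111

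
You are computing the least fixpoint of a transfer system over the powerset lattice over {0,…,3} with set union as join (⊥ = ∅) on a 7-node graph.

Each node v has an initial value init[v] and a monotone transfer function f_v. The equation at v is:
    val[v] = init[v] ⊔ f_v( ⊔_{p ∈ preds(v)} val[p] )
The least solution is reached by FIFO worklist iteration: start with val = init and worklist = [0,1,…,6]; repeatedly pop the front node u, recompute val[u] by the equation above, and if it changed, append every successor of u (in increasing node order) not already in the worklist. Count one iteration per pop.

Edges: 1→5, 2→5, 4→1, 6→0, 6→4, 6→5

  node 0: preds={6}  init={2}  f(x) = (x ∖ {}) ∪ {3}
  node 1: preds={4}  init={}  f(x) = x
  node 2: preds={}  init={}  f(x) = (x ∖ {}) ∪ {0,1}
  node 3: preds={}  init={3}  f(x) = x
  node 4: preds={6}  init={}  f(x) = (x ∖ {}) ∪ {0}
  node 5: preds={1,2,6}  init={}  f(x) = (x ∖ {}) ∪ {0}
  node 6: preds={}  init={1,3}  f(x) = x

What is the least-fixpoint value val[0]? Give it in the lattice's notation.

Trace (9 dequeues):
  [1] u=0 | in {1,3} | out {1,2,3} | prev {2} | push {}
  [2] u=1 | in {} | out {} | ==
  [3] u=2 | in {} | out {0,1} | prev {} | push {}
  [4] u=3 | in {} | out {3} | ==
  [5] u=4 | in {1,3} | out {0,1,3} | prev {} | push {1}
  [6] u=5 | in {0,1,3} | out {0,1,3} | prev {} | push {}
  [7] u=6 | in {} | out {1,3} | ==
  [8] u=1 | in {0,1,3} | out {0,1,3} | prev {} | push {5}
  [9] u=5 | in {0,1,3} | out {0,1,3} | ==

Converged values:
  [0] {1,2,3}
  [1] {0,1,3}
  [2] {0,1}
  [3] {3}
  [4] {0,1,3}
  [5] {0,1,3}
  [6] {1,3}

{1,2,3}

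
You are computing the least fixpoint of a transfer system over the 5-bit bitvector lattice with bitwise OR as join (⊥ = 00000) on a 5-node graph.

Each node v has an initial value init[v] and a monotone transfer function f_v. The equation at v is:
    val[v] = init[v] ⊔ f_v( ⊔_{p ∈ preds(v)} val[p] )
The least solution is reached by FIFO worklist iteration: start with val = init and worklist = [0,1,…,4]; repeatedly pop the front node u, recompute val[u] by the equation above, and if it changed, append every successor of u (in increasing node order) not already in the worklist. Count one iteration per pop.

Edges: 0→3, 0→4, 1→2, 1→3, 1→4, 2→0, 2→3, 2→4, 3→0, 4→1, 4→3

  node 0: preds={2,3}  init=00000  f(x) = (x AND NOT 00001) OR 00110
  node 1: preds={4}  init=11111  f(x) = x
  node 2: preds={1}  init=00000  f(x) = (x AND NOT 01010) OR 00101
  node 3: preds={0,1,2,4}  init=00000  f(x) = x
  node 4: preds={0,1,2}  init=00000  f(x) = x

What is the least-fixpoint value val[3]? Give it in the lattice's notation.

11111

Worklist (9 pops):
  #1 pop 0: in=00000 → 00110 (was 00000); enqueue []
  #2 pop 1: in=00000 → 11111 (no change)
  #3 pop 2: in=11111 → 10101 (was 00000); enqueue [0]
  #4 pop 3: in=11111 → 11111 (was 00000); enqueue []
  #5 pop 4: in=11111 → 11111 (was 00000); enqueue [1,3]
  #6 pop 0: in=11111 → 11110 (was 00110); enqueue [4]
  #7 pop 1: in=11111 → 11111 (no change)
  #8 pop 3: in=11111 → 11111 (no change)
  #9 pop 4: in=11111 → 11111 (no change)

Fixpoint:
  val[0] = 11110
  val[1] = 11111
  val[2] = 10101
  val[3] = 11111
  val[4] = 11111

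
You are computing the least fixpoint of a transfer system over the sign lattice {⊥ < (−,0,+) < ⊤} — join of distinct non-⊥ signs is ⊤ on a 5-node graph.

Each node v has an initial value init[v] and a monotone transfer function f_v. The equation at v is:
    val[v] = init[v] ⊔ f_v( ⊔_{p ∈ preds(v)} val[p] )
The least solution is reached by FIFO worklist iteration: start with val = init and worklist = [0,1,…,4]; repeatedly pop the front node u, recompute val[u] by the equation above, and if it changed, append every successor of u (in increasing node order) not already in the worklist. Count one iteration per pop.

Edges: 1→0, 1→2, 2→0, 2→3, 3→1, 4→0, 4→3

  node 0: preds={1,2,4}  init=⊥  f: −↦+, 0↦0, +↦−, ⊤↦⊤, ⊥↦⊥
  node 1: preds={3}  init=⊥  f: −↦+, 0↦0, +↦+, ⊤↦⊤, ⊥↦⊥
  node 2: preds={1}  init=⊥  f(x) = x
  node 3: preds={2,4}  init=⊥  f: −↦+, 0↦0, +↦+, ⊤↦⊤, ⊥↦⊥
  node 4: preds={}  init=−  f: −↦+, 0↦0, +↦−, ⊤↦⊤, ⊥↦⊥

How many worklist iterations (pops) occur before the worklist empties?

Trace (15 dequeues):
  [1] u=0 | in − | out + | prev ⊥ | push {}
  [2] u=1 | in ⊥ | out ⊥ | ==
  [3] u=2 | in ⊥ | out ⊥ | ==
  [4] u=3 | in − | out + | prev ⊥ | push {1}
  [5] u=4 | in ⊥ | out − | ==
  [6] u=1 | in + | out + | prev ⊥ | push {0,2}
  [7] u=0 | in ⊤ | out ⊤ | prev + | push {}
  [8] u=2 | in + | out + | prev ⊥ | push {0,3}
  [9] u=0 | in ⊤ | out ⊤ | ==
  [10] u=3 | in ⊤ | out ⊤ | prev + | push {1}
  [11] u=1 | in ⊤ | out ⊤ | prev + | push {0,2}
  [12] u=0 | in ⊤ | out ⊤ | ==
  [13] u=2 | in ⊤ | out ⊤ | prev + | push {0,3}
  [14] u=0 | in ⊤ | out ⊤ | ==
  [15] u=3 | in ⊤ | out ⊤ | ==

Converged values:
  [0] ⊤
  [1] ⊤
  [2] ⊤
  [3] ⊤
  [4] −

15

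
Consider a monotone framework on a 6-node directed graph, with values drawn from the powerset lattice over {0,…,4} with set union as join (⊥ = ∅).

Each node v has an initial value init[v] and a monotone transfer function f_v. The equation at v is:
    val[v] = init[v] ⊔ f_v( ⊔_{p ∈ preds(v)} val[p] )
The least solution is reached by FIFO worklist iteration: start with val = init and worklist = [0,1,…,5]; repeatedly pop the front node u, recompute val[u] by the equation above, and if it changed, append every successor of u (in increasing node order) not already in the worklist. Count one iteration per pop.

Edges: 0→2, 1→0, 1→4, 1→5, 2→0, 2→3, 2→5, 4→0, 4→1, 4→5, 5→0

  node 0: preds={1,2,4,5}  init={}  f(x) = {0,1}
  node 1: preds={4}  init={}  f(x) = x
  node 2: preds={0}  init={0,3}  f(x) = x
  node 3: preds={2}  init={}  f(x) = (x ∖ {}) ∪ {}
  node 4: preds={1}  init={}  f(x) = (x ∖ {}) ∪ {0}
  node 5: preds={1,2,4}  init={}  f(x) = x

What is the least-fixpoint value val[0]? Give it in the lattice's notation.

{0,1}

Iteration log — 11 steps:
  step 1. node 0  ⊔preds={0,3}  new={0,1}  old={}  +wl: 
  step 2. node 1  ⊔preds={}  new={}  stable
  step 3. node 2  ⊔preds={0,1}  new={0,1,3}  old={0,3}  +wl: 0
  step 4. node 3  ⊔preds={0,1,3}  new={0,1,3}  old={}  +wl: 
  step 5. node 4  ⊔preds={}  new={0}  old={}  +wl: 1
  step 6. node 5  ⊔preds={0,1,3}  new={0,1,3}  old={}  +wl: 
  step 7. node 0  ⊔preds={0,1,3}  new={0,1}  stable
  step 8. node 1  ⊔preds={0}  new={0}  old={}  +wl: 0,4,5
  step 9. node 0  ⊔preds={0,1,3}  new={0,1}  stable
  step 10. node 4  ⊔preds={0}  new={0}  stable
  step 11. node 5  ⊔preds={0,1,3}  new={0,1,3}  stable

Least fixpoint reached:
  node 0: {0,1}
  node 1: {0}
  node 2: {0,1,3}
  node 3: {0,1,3}
  node 4: {0}
  node 5: {0,1,3}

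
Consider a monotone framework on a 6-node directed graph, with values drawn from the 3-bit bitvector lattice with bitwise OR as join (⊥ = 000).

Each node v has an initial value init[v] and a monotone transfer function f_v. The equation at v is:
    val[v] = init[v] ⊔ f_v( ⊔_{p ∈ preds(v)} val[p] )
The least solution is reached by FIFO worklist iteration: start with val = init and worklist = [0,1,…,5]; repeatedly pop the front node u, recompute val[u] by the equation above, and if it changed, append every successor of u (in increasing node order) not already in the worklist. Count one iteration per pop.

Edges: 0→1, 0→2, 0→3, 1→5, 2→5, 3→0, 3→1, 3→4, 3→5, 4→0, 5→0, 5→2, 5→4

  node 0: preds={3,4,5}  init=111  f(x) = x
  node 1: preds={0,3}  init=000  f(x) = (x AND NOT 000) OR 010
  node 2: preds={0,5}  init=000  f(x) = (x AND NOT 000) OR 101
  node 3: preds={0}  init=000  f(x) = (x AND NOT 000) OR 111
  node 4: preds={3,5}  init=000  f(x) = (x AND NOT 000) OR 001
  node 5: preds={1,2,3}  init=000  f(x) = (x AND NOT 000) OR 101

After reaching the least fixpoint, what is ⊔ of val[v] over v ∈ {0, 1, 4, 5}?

Worklist (10 pops):
  #1 pop 0: in=000 → 111 (no change)
  #2 pop 1: in=111 → 111 (was 000); enqueue []
  #3 pop 2: in=111 → 111 (was 000); enqueue []
  #4 pop 3: in=111 → 111 (was 000); enqueue [0,1]
  #5 pop 4: in=111 → 111 (was 000); enqueue []
  #6 pop 5: in=111 → 111 (was 000); enqueue [2,4]
  #7 pop 0: in=111 → 111 (no change)
  #8 pop 1: in=111 → 111 (no change)
  #9 pop 2: in=111 → 111 (no change)
  #10 pop 4: in=111 → 111 (no change)

Fixpoint:
  val[0] = 111
  val[1] = 111
  val[2] = 111
  val[3] = 111
  val[4] = 111
  val[5] = 111

111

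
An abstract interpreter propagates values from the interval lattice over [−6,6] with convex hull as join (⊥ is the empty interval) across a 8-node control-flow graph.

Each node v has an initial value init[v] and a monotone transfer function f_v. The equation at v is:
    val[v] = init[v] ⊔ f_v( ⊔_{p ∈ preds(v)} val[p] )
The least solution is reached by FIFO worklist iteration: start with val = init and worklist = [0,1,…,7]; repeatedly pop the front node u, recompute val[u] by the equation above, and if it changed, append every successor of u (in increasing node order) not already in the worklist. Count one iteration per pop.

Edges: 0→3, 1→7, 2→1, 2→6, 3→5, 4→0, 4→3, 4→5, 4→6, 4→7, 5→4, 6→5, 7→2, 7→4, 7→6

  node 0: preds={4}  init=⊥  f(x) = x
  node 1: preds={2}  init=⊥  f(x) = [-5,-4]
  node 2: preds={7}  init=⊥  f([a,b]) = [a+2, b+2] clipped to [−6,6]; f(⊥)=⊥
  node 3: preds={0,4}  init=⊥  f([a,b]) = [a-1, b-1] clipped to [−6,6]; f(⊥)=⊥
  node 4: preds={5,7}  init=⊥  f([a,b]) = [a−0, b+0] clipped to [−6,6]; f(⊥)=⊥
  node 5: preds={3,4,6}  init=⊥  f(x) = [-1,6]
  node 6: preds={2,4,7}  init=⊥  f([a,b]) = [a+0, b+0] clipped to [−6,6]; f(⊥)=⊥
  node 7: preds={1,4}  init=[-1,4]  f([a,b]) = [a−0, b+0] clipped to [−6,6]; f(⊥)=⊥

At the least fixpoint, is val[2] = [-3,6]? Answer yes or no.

yes

Worklist (23 pops):
  #1 pop 0: in=⊥ → ⊥ (no change)
  #2 pop 1: in=⊥ → [-5,-4] (was ⊥); enqueue []
  #3 pop 2: in=[-1,4] → [1,6] (was ⊥); enqueue [1]
  #4 pop 3: in=⊥ → ⊥ (no change)
  #5 pop 4: in=[-1,4] → [-1,4] (was ⊥); enqueue [0,3]
  #6 pop 5: in=[-1,4] → [-1,6] (was ⊥); enqueue [4]
  #7 pop 6: in=[-1,6] → [-1,6] (was ⊥); enqueue [5]
  #8 pop 7: in=[-5,4] → [-5,4] (was [-1,4]); enqueue [2,6]
  #9 pop 1: in=[1,6] → [-5,-4] (no change)
  #10 pop 0: in=[-1,4] → [-1,4] (was ⊥); enqueue []
  #11 pop 3: in=[-1,4] → [-2,3] (was ⊥); enqueue []
  #12 pop 4: in=[-5,6] → [-5,6] (was [-1,4]); enqueue [0,3,7]
  #13 pop 5: in=[-5,6] → [-1,6] (no change)
  #14 pop 2: in=[-5,4] → [-3,6] (was [1,6]); enqueue [1]
  #15 pop 6: in=[-5,6] → [-5,6] (was [-1,6]); enqueue [5]
  #16 pop 0: in=[-5,6] → [-5,6] (was [-1,4]); enqueue []
  #17 pop 3: in=[-5,6] → [-6,5] (was [-2,3]); enqueue []
  #18 pop 7: in=[-5,6] → [-5,6] (was [-5,4]); enqueue [2,4,6]
  #19 pop 1: in=[-3,6] → [-5,-4] (no change)
  #20 pop 5: in=[-6,6] → [-1,6] (no change)
  #21 pop 2: in=[-5,6] → [-3,6] (no change)
  #22 pop 4: in=[-5,6] → [-5,6] (no change)
  #23 pop 6: in=[-5,6] → [-5,6] (no change)

Fixpoint:
  val[0] = [-5,6]
  val[1] = [-5,-4]
  val[2] = [-3,6]
  val[3] = [-6,5]
  val[4] = [-5,6]
  val[5] = [-1,6]
  val[6] = [-5,6]
  val[7] = [-5,6]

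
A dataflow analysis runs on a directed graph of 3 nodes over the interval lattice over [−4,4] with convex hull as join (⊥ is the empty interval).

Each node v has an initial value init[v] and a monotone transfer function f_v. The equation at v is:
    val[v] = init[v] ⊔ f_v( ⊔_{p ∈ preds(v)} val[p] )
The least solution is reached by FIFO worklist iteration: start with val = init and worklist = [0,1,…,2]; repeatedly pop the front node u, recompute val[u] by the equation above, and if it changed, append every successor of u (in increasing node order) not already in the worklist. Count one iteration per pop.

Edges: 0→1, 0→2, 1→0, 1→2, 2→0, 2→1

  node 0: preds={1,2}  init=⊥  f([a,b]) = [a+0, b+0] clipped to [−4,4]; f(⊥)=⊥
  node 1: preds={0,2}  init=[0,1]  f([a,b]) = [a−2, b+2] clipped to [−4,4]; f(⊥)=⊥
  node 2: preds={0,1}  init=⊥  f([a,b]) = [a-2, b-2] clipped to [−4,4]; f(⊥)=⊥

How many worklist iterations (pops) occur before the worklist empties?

9

Worklist (9 pops):
  #1 pop 0: in=[0,1] → [0,1] (was ⊥); enqueue []
  #2 pop 1: in=[0,1] → [-2,3] (was [0,1]); enqueue [0]
  #3 pop 2: in=[-2,3] → [-4,1] (was ⊥); enqueue [1]
  #4 pop 0: in=[-4,3] → [-4,3] (was [0,1]); enqueue [2]
  #5 pop 1: in=[-4,3] → [-4,4] (was [-2,3]); enqueue [0]
  #6 pop 2: in=[-4,4] → [-4,2] (was [-4,1]); enqueue [1]
  #7 pop 0: in=[-4,4] → [-4,4] (was [-4,3]); enqueue [2]
  #8 pop 1: in=[-4,4] → [-4,4] (no change)
  #9 pop 2: in=[-4,4] → [-4,2] (no change)

Fixpoint:
  val[0] = [-4,4]
  val[1] = [-4,4]
  val[2] = [-4,2]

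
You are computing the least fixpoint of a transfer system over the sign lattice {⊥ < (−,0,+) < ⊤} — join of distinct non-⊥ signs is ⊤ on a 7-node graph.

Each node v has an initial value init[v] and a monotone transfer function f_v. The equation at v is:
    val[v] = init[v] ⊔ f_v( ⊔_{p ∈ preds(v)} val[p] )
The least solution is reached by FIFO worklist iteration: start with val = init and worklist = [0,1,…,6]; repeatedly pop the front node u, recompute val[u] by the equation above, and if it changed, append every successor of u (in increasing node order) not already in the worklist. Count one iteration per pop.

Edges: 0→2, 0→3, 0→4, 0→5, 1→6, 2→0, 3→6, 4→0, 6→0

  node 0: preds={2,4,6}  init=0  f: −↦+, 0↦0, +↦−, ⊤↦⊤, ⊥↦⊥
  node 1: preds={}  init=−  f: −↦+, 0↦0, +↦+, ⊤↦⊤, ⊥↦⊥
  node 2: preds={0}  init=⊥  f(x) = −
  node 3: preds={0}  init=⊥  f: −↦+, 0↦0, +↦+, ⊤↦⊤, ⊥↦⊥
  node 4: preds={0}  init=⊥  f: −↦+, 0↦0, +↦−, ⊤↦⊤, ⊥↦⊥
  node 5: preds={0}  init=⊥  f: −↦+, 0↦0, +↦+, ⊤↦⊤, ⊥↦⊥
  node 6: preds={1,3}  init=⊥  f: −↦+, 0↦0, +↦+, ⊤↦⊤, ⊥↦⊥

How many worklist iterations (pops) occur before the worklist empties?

Trace (14 dequeues):
  [1] u=0 | in ⊥ | out 0 | ==
  [2] u=1 | in ⊥ | out − | ==
  [3] u=2 | in 0 | out − | prev ⊥ | push {0}
  [4] u=3 | in 0 | out 0 | prev ⊥ | push {}
  [5] u=4 | in 0 | out 0 | prev ⊥ | push {}
  [6] u=5 | in 0 | out 0 | prev ⊥ | push {}
  [7] u=6 | in ⊤ | out ⊤ | prev ⊥ | push {}
  [8] u=0 | in ⊤ | out ⊤ | prev 0 | push {2,3,4,5}
  [9] u=2 | in ⊤ | out − | ==
  [10] u=3 | in ⊤ | out ⊤ | prev 0 | push {6}
  [11] u=4 | in ⊤ | out ⊤ | prev 0 | push {0}
  [12] u=5 | in ⊤ | out ⊤ | prev 0 | push {}
  [13] u=6 | in ⊤ | out ⊤ | ==
  [14] u=0 | in ⊤ | out ⊤ | ==

Converged values:
  [0] ⊤
  [1] −
  [2] −
  [3] ⊤
  [4] ⊤
  [5] ⊤
  [6] ⊤

14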